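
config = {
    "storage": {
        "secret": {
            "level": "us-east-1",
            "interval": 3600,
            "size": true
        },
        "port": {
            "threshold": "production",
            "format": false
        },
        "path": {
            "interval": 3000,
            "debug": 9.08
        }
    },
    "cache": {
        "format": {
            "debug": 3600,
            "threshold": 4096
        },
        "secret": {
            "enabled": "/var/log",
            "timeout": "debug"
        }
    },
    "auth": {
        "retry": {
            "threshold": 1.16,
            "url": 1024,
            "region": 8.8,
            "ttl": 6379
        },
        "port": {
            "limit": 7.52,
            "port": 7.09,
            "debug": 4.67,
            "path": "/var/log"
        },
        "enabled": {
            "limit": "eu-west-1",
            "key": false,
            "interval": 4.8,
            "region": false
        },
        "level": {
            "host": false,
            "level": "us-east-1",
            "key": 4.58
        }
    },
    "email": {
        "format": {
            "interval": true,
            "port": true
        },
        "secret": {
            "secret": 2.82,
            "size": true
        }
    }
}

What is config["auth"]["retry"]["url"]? 1024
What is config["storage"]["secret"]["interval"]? 3600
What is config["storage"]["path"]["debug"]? 9.08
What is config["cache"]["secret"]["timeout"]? "debug"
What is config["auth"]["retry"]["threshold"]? 1.16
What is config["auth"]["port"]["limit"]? 7.52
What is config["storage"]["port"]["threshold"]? "production"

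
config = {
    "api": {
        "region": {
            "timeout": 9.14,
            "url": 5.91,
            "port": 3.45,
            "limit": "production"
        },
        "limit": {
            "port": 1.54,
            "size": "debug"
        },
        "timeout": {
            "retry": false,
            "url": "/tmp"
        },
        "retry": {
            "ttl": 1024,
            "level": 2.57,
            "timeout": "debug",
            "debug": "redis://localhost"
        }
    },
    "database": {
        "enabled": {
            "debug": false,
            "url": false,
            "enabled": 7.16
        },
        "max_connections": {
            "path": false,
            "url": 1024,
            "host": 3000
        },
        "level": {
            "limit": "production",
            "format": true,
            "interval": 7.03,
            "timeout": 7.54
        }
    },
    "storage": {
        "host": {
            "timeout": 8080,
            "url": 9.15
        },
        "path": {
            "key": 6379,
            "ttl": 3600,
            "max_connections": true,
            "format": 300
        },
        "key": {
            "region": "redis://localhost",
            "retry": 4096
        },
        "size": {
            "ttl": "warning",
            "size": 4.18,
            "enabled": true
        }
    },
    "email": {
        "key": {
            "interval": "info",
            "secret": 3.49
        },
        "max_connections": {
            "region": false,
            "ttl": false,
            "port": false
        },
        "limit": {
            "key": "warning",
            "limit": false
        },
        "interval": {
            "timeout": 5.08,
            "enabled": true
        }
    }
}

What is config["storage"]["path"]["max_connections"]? True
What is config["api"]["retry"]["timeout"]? "debug"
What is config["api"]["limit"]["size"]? "debug"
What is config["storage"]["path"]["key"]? 6379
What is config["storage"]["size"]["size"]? 4.18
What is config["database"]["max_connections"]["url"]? 1024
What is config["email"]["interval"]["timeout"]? 5.08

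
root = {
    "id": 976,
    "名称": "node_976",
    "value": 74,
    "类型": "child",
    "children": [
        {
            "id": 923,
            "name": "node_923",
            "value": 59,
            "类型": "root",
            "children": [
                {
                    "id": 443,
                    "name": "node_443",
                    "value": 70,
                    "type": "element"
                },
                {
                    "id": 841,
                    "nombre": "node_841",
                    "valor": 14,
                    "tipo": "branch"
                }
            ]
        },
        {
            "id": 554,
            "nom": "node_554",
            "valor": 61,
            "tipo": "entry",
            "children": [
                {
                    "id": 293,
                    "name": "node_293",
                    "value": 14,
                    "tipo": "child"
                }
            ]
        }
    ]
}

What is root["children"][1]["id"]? 554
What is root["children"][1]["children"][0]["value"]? 14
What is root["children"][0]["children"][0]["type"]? "element"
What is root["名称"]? "node_976"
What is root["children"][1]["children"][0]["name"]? "node_293"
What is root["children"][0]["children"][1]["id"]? 841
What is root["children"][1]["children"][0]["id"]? 293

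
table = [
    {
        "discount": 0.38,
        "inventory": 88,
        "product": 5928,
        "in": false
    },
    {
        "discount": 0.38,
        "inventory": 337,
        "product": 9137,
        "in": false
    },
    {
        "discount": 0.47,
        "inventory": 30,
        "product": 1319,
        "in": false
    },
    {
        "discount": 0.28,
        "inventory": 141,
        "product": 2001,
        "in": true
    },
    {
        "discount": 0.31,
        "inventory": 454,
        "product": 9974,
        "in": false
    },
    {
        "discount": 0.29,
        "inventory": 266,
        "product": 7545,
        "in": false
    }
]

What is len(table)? 6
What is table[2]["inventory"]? 30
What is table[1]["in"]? False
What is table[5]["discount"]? 0.29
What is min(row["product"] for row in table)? 1319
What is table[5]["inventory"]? 266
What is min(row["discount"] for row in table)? 0.28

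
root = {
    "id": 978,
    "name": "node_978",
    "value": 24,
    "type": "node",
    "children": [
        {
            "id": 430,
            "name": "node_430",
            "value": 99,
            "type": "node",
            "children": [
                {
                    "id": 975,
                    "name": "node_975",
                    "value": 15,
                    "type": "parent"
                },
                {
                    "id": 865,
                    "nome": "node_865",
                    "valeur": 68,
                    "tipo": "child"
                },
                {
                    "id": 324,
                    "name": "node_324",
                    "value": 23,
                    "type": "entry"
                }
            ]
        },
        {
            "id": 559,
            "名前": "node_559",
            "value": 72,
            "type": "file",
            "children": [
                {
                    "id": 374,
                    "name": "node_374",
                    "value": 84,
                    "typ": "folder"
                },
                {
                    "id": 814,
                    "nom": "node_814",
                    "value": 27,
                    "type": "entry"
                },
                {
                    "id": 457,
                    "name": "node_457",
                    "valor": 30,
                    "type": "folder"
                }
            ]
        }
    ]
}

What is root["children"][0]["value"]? 99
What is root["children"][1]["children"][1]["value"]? 27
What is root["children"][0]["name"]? "node_430"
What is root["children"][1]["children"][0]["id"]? 374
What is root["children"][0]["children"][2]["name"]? "node_324"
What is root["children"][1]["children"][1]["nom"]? "node_814"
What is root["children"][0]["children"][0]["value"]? 15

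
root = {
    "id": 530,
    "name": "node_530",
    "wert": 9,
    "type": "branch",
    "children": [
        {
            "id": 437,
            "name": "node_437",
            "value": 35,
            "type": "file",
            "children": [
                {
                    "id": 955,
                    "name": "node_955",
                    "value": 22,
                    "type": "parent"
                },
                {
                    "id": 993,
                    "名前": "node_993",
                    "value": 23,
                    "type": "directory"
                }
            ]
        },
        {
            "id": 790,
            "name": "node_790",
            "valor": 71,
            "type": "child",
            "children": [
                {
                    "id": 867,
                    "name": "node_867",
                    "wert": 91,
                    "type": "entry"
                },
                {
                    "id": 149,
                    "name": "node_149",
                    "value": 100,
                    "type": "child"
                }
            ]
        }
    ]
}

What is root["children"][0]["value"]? 35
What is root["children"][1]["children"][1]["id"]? 149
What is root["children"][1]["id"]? 790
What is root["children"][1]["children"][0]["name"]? "node_867"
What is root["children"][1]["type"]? "child"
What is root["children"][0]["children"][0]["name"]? "node_955"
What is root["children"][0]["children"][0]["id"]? 955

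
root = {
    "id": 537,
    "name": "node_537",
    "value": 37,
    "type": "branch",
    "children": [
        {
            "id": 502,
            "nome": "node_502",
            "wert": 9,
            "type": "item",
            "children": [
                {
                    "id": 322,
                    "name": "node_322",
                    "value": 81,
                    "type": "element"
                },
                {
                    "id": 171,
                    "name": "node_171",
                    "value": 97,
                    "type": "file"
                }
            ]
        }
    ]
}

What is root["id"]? 537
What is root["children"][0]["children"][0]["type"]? "element"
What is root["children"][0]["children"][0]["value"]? 81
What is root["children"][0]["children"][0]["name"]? "node_322"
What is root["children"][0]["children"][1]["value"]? 97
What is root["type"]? "branch"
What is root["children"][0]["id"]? 502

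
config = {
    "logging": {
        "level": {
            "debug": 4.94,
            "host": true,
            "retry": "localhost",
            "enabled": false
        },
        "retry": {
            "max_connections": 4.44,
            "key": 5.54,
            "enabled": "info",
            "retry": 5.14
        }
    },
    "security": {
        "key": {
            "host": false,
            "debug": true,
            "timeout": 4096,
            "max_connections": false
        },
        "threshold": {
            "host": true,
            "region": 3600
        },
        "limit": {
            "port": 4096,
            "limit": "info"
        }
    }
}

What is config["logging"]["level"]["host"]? True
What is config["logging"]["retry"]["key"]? 5.54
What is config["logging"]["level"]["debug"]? 4.94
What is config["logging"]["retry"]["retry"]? 5.14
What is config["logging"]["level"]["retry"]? "localhost"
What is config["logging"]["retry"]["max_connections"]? 4.44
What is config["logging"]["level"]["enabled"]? False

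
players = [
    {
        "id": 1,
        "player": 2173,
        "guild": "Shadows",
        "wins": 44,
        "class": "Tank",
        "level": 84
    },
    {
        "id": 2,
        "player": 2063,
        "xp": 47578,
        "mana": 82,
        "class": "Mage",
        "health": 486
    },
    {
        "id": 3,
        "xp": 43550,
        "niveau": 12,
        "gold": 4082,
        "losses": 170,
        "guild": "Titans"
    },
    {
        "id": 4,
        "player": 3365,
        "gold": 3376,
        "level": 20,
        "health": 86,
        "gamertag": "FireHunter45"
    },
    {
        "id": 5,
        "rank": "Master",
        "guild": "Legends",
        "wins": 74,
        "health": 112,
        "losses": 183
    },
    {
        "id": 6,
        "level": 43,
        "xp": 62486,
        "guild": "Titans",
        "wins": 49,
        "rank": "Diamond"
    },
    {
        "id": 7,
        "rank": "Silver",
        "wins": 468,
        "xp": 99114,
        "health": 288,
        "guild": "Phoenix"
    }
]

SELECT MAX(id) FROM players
7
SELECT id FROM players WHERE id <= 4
[1, 2, 3, 4]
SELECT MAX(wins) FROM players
468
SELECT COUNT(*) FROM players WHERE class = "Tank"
1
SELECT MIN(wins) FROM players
44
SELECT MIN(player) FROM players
2063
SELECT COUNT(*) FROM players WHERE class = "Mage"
1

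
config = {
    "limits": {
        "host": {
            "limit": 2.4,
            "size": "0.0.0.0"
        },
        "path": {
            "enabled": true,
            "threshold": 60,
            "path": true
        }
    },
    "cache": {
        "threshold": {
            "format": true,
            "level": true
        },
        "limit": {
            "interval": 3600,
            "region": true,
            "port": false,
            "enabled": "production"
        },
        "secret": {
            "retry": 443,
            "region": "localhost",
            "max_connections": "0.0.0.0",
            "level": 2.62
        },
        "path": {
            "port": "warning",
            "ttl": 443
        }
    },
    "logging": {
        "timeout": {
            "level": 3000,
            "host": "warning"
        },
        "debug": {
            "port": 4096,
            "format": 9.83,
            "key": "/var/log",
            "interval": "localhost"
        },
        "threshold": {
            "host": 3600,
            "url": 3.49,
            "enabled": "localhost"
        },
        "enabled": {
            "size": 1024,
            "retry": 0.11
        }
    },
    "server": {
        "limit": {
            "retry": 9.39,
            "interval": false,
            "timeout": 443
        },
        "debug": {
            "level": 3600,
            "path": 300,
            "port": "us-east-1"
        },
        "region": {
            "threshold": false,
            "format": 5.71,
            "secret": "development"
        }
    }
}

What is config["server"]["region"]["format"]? 5.71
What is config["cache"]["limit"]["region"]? True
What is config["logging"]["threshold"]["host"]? 3600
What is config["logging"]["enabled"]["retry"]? 0.11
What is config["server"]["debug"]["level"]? 3600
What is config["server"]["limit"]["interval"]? False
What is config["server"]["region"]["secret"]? "development"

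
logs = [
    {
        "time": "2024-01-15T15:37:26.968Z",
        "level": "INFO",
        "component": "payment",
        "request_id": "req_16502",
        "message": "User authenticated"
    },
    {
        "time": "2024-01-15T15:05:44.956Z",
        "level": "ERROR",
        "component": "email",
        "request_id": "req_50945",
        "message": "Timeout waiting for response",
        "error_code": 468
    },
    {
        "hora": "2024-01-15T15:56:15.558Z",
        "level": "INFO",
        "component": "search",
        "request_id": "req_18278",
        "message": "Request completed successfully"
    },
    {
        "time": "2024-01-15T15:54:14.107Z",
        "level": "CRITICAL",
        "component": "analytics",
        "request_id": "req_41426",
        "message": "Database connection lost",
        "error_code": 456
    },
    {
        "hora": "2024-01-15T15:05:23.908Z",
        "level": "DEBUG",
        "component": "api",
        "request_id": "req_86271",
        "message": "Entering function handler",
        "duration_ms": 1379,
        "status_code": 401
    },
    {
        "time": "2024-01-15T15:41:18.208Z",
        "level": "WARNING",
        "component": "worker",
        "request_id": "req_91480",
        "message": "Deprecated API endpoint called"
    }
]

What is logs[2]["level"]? "INFO"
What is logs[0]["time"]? "2024-01-15T15:37:26.968Z"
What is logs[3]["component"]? "analytics"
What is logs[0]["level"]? "INFO"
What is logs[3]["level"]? "CRITICAL"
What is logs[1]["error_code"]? 468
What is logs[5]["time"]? "2024-01-15T15:41:18.208Z"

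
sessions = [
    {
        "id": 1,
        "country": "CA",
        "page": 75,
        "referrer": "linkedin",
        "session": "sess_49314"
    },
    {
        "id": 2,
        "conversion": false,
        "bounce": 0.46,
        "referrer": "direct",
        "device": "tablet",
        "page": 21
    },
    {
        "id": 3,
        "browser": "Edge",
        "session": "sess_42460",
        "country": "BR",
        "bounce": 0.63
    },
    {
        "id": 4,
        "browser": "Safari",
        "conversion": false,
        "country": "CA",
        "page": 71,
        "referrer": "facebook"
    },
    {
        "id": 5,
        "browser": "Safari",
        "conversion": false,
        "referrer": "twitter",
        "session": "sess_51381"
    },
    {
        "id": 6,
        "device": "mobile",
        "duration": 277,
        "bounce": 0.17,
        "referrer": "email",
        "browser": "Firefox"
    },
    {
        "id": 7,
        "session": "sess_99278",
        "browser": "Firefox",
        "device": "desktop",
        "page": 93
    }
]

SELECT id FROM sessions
[1, 2, 3, 4, 5, 6, 7]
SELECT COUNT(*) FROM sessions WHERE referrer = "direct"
1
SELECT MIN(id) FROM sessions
1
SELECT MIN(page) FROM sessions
21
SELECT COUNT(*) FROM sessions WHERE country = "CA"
2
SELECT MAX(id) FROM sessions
7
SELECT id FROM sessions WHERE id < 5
[1, 2, 3, 4]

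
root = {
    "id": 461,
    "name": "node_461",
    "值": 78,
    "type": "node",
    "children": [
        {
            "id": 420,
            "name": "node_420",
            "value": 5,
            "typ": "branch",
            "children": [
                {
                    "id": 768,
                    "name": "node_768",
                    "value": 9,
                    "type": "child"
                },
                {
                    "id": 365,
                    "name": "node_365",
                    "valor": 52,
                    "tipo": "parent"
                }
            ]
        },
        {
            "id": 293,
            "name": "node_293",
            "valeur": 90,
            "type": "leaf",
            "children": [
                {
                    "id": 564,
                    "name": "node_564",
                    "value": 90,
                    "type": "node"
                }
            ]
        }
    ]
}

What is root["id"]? 461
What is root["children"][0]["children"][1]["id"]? 365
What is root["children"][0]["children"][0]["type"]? "child"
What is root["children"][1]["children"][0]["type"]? "node"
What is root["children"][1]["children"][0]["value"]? 90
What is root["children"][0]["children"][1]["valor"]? 52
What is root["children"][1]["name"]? "node_293"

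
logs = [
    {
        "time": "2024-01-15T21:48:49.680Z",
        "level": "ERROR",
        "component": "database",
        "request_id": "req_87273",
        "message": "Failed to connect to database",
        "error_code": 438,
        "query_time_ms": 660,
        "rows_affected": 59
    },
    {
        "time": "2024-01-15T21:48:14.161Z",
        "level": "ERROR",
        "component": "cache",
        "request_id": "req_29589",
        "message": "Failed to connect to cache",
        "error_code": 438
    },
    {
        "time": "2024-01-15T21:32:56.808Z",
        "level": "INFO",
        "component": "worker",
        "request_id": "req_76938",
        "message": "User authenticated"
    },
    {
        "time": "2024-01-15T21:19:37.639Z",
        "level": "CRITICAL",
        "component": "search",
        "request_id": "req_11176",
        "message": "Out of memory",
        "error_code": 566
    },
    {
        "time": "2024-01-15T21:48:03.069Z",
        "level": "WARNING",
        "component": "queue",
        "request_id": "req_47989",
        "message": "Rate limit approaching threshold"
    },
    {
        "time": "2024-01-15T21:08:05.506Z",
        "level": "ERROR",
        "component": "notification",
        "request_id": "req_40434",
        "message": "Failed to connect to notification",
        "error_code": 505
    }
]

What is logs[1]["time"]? "2024-01-15T21:48:14.161Z"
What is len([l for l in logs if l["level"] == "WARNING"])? 1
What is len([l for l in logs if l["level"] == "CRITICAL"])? 1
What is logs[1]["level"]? "ERROR"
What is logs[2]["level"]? "INFO"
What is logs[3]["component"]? "search"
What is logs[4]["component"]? "queue"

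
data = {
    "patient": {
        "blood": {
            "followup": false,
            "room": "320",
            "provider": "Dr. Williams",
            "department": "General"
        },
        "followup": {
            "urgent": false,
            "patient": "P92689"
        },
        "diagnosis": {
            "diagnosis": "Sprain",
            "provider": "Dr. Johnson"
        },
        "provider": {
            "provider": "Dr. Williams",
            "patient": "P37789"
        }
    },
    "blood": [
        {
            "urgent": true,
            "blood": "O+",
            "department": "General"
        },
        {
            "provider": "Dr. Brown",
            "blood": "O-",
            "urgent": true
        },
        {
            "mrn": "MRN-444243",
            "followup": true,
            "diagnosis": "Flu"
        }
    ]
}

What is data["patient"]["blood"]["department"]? "General"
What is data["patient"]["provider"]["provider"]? "Dr. Williams"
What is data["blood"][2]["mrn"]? "MRN-444243"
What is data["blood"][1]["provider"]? "Dr. Brown"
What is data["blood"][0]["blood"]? "O+"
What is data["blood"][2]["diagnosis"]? "Flu"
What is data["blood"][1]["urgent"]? True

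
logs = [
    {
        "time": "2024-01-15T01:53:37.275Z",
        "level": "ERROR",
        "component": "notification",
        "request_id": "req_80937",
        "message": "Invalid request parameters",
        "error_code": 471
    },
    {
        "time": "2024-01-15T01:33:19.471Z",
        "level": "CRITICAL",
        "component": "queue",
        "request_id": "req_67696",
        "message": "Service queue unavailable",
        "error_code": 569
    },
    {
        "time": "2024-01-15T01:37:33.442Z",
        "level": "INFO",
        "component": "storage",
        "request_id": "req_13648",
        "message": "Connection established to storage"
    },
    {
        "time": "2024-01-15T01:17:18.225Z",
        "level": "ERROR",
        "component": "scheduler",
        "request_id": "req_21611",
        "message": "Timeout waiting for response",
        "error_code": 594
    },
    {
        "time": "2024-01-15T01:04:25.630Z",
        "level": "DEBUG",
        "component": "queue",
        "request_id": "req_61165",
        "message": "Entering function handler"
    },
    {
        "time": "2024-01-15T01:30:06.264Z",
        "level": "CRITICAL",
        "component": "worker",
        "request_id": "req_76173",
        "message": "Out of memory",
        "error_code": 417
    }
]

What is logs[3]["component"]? "scheduler"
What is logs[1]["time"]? "2024-01-15T01:33:19.471Z"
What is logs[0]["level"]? "ERROR"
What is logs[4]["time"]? "2024-01-15T01:04:25.630Z"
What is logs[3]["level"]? "ERROR"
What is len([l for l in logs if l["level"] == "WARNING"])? 0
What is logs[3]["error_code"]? 594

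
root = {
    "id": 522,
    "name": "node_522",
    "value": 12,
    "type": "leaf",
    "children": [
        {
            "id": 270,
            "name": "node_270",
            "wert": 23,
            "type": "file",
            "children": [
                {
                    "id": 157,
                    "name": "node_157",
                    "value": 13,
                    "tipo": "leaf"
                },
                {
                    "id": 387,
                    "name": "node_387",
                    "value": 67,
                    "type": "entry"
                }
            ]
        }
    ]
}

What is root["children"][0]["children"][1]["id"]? 387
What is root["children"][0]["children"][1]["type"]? "entry"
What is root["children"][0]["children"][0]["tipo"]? "leaf"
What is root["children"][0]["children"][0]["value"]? 13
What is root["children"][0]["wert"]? 23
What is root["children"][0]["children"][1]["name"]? "node_387"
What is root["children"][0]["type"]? "file"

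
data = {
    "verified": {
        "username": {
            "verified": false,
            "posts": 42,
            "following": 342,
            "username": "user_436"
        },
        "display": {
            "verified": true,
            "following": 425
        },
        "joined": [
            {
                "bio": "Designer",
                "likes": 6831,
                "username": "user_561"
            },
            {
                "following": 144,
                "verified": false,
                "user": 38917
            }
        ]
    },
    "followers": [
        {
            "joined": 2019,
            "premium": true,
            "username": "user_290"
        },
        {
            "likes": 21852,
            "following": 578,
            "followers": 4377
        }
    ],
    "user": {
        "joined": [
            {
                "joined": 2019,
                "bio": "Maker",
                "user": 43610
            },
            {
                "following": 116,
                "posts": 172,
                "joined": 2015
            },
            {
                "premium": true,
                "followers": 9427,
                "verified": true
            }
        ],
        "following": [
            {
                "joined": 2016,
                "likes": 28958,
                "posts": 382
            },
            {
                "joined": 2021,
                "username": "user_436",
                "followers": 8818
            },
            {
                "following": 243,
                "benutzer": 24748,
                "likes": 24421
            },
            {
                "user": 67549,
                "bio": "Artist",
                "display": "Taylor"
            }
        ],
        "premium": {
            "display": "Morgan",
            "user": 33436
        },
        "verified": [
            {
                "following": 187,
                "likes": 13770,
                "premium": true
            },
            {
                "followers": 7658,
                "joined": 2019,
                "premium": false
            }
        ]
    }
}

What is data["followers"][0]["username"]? "user_290"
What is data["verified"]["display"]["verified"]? True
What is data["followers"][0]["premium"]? True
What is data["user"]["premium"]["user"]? 33436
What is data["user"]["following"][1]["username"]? "user_436"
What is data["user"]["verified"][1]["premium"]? False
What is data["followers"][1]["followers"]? 4377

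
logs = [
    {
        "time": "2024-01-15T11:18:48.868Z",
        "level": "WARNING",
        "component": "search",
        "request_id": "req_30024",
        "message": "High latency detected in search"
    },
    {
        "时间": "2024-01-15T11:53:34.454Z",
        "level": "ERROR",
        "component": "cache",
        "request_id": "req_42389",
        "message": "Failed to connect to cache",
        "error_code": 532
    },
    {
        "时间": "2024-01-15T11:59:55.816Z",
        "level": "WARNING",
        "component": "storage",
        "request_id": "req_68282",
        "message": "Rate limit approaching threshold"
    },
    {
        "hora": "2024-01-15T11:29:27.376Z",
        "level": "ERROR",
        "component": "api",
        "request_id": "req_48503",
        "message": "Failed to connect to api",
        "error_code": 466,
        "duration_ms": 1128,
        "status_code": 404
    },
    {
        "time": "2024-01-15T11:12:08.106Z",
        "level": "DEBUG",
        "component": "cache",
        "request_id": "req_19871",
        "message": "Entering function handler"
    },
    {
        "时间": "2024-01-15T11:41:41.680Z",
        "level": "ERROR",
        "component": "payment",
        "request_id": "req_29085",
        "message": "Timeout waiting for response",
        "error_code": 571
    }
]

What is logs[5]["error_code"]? 571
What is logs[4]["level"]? "DEBUG"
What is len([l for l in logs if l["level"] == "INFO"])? 0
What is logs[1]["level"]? "ERROR"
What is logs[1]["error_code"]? 532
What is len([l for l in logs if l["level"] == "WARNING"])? 2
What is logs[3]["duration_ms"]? 1128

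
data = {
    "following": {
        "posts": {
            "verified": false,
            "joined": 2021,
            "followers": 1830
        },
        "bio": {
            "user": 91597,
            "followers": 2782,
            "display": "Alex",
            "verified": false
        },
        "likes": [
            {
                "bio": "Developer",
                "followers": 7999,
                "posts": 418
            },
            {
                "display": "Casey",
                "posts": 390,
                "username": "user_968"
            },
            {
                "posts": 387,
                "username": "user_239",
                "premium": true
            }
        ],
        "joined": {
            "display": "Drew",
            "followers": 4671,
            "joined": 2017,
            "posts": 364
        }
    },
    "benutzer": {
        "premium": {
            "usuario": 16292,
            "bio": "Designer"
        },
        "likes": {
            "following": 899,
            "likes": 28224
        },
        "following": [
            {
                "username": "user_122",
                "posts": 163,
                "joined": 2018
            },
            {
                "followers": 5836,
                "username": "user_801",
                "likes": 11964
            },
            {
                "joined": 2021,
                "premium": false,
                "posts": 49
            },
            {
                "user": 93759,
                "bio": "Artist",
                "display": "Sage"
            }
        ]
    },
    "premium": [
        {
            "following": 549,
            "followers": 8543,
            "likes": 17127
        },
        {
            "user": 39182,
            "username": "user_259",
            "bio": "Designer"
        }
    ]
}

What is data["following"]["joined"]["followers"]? 4671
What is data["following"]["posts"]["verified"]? False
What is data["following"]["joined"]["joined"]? 2017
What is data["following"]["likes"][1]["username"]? "user_968"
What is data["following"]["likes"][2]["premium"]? True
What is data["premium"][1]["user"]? 39182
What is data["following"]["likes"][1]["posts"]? 390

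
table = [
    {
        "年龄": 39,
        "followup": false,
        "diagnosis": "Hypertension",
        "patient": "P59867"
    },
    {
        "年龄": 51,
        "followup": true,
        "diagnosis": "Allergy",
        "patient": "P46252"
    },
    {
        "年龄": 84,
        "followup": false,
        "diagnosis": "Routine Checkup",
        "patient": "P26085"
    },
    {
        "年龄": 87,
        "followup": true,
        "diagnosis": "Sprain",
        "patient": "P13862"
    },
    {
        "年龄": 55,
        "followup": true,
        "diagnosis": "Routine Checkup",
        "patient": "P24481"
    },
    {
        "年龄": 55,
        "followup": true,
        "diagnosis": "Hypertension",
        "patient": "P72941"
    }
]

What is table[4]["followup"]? True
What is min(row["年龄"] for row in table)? 39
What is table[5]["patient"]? "P72941"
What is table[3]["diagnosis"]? "Sprain"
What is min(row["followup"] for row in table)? False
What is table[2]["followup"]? False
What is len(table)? 6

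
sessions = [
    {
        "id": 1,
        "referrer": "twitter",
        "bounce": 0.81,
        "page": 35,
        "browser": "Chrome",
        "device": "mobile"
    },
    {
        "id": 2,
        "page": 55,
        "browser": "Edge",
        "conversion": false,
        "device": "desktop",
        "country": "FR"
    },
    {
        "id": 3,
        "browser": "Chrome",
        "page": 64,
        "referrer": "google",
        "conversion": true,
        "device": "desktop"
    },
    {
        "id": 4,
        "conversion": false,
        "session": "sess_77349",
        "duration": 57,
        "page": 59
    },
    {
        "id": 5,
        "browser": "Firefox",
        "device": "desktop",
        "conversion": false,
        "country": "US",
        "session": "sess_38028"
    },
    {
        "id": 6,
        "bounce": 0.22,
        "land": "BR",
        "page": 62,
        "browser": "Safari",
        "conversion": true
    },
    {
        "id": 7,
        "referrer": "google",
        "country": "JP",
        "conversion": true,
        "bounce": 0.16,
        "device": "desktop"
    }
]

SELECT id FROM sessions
[1, 2, 3, 4, 5, 6, 7]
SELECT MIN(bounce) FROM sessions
0.16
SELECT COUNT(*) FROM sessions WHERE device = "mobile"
1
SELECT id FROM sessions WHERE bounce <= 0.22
[6, 7]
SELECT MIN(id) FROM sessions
1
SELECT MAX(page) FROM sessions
64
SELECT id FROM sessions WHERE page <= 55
[1, 2]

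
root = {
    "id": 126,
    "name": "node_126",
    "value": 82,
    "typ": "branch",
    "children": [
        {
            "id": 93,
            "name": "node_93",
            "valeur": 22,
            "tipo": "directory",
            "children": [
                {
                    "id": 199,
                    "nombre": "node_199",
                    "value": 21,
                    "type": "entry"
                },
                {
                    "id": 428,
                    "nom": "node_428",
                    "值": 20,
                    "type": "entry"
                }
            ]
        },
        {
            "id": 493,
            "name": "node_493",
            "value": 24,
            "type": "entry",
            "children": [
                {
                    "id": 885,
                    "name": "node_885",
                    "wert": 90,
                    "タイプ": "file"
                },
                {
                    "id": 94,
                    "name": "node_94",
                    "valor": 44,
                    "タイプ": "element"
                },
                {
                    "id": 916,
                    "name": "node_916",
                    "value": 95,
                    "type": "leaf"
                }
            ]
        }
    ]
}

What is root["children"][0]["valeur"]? 22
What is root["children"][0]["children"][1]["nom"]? "node_428"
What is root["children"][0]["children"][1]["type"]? "entry"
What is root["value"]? 82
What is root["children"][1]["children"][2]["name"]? "node_916"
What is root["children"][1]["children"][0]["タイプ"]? "file"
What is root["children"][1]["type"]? "entry"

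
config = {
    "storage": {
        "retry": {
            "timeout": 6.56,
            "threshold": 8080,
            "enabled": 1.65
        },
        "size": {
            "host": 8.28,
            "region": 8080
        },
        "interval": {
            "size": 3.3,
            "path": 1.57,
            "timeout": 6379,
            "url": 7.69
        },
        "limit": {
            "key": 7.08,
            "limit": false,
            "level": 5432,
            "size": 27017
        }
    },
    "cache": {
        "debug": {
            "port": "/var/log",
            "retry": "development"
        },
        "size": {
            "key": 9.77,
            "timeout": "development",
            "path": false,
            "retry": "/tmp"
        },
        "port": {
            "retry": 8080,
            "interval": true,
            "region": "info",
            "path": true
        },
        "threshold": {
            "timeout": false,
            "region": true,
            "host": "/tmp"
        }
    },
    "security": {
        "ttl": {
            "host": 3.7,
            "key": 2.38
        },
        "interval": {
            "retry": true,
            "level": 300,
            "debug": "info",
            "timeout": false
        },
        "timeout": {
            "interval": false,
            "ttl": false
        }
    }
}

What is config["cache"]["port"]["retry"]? 8080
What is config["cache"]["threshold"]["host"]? "/tmp"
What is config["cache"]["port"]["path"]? True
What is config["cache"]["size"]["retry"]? "/tmp"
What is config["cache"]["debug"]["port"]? "/var/log"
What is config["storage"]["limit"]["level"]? 5432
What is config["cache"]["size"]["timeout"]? "development"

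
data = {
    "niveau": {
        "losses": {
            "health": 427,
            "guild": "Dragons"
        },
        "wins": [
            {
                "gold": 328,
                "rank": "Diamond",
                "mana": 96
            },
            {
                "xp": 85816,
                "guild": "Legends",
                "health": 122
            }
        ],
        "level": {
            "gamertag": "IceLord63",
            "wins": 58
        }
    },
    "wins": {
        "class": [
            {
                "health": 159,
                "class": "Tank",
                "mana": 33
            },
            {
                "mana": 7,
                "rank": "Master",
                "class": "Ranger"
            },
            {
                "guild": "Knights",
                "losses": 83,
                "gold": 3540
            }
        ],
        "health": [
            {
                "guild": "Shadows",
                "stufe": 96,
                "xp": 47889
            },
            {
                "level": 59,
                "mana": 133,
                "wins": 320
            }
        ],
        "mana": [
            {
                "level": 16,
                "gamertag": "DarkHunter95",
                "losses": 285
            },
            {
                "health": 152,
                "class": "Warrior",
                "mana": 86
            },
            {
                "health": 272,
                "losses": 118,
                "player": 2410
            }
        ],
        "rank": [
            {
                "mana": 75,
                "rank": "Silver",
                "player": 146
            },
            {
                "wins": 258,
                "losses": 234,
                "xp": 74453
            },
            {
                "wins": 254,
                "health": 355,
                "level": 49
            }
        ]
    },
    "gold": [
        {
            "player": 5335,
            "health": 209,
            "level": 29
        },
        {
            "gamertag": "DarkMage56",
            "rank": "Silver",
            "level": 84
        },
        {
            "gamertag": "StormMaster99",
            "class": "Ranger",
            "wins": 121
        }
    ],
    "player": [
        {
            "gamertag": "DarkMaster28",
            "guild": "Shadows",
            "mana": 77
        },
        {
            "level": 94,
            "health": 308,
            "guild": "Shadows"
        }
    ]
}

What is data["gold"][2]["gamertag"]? "StormMaster99"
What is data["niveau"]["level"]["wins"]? 58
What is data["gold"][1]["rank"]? "Silver"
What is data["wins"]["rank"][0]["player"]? 146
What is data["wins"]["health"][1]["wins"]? 320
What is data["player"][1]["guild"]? "Shadows"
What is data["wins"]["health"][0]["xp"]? 47889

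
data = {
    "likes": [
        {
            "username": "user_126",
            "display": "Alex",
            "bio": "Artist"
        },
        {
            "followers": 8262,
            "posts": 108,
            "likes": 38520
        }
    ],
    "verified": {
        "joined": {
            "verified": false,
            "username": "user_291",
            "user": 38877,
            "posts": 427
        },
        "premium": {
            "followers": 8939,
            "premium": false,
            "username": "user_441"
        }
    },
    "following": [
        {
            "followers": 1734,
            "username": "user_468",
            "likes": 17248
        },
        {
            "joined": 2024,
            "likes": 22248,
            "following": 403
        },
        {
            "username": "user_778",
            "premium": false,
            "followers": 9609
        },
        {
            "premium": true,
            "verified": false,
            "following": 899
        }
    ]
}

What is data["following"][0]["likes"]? 17248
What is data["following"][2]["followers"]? 9609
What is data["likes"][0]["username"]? "user_126"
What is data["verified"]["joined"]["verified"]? False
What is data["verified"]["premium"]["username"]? "user_441"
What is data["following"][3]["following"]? 899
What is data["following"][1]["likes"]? 22248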